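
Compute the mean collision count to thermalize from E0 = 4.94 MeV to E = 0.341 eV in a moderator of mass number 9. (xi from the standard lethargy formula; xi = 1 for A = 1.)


xi = 1 + (A-1)^2/(2A)*ln((A-1)/(A+1)) = 0.2066007 (for A = 9)
n = ln(E0/E) / xi
n = ln(4.94e6 / 0.341) / 0.2066007
n = ln(1.448680e+07) / 0.2066007 = 79.810

79.810


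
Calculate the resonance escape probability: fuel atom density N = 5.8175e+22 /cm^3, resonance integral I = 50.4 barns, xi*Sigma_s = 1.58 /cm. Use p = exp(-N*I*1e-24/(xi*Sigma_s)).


p = exp(-N * I * 1e-24 / (xi*Sigma_s))
p = exp(-5.8175e+22 * 50.4 * 1e-24 / 1.58)
p = 0.15634

0.15634


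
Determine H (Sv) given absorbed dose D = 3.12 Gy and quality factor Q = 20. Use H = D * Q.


H = D * Q
H = 3.12 * 20
H = 62.400 Sv

62.400


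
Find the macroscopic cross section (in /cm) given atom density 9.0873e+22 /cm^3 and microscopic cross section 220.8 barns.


Sigma = N * sigma_barns * 1e-24
Sigma = 9.0873e+22 * 220.8 * 1e-24
Sigma = 20.065 /cm

20.065


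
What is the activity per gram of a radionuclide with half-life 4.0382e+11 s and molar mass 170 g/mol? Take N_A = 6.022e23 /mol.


lambda = ln(2) / t_half = ln(2) / 4.0382e+11 = 1.716476e-12 /s
SA = lambda * N_A / M
SA = 1.716476e-12 * 6.022e23 / 170
SA = 6.0804e+09 Bq/g

6.0804e+09


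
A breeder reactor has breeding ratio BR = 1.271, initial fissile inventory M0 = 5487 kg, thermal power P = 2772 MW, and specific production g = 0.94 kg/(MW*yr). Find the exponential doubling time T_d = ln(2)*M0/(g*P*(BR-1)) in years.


Breeding gain G = BR - 1 = 1.271 - 1 = 0.271
Fissile production rate = g * P * G = 0.94 * 2772 * 0.271 = 706.13928 kg/yr
T_d = ln(2) * M0 / (g * P * G)
T_d = ln(2) * 5487 / 706.13928 = 5.3860 yr

5.3860


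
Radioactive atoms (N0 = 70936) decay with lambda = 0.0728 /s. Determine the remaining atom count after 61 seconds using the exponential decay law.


N = N0 * exp(-lambda * t)
N = 70936 * exp(-0.0728 * 61)
N = 836.09

836.09


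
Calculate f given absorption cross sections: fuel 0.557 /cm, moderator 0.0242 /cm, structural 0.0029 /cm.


f = Sigma_a_fuel / (Sigma_a_fuel + Sigma_a_mod + Sigma_a_other)
f = 0.557 / (0.557 + 0.0242 + 0.0029)
f = 0.95360

0.95360


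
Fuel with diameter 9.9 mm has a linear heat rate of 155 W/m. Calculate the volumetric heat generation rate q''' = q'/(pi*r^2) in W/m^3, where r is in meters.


r = D / 2 / 1000 = 9.9 / 2 / 1000 = 0.00495 m
q''' = q' / (pi * r^2)
q''' = 155 / (pi * 0.00495^2)
q''' = 2.0136e+06 W/m^3

2.0136e+06


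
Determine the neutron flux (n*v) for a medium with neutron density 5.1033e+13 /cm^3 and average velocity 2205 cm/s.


phi = n * v
phi = 5.1033e+13 * 2205
phi = 1.1253e+17 /cm^2/s

1.1253e+17


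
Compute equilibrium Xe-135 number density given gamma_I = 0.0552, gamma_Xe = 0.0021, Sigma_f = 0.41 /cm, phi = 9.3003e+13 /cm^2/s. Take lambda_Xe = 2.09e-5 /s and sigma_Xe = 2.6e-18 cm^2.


Xe_eq = (gamma_I + gamma_Xe) * Sigma_f * phi / (lambda_Xe + sigma_Xe * phi)
Numerator = (0.0552 + 0.0021) * 0.41 * 9.3003e+13 = 2.184919e+12
Denominator = 2.09e-5 + 2.6e-18 * 9.3003e+13 = 2.627078e-04
Xe_eq = 2.184919e+12 / 2.627078e-04 = 8.3169e+15 /cm^3

8.3169e+15


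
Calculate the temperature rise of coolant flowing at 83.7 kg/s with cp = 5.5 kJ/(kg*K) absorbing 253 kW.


dT = Q / (m_dot * cp)
dT = 253 / (83.7 * 5.5)
dT = 0.54958 C

0.54958


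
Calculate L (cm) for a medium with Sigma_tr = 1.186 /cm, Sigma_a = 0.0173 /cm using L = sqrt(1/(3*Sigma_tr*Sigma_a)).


D = 1 / (3 * Sigma_tr) = 1 / (3 * 1.186) = 0.2810568 cm
L = sqrt(D / Sigma_a)
L = sqrt(0.2810568 / 0.0173)
L = 4.0306 cm

4.0306


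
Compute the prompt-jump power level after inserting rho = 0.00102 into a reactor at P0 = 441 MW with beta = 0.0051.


P1/P0 = beta / (beta - rho)
P1/P0 = 0.0051 / (0.0051 - 0.00102) = 1.250000
P1 = 441 * 1.250000 = 551.25 MW

551.25


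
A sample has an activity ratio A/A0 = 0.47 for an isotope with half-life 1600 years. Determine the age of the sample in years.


lambda = ln(2) / t_half = ln(2) / 1600 = 4.332170e-04 /yr
t = -ln(A/A0) / lambda
t = -ln(0.47) / 4.332170e-04
t = 1742.8 yr

1742.8


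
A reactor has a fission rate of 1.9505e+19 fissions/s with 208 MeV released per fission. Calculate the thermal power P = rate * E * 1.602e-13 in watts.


P = fission_rate * E_MeV * 1.602e-13
P = 1.9505e+19 * 208 * 1.602e-13
P = 6.4994e+08 W

6.4994e+08


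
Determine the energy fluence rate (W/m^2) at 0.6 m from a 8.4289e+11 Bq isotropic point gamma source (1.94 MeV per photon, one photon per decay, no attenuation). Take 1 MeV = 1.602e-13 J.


psi = A * E * 1.602e-13 / (4*pi*r^2)
psi = 8.4289e+11 * 1.94 * 1.602e-13 / (4*pi*0.6^2)
psi = 0.057906 W/m^2

0.057906


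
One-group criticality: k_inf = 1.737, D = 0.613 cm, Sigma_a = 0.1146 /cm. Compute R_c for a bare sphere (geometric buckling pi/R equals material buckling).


L^2 = D / Sigma_a = 0.613 / 0.1146 = 5.349040 cm^2
B_m^2 = (k_inf - 1) / L^2 = (1.737 - 1) / 5.349040 = 0.1377817 /cm^2
For a bare sphere: B_g = pi/R, so R_c = pi / sqrt(B_m^2)
R_c = pi / sqrt(0.1377817) = 8.4636 cm

8.4636


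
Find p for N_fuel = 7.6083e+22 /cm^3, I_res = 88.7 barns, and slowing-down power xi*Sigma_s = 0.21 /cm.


p = exp(-N * I * 1e-24 / (xi*Sigma_s))
p = exp(-7.6083e+22 * 88.7 * 1e-24 / 0.21)
p = 1.1054e-14

1.1054e-14


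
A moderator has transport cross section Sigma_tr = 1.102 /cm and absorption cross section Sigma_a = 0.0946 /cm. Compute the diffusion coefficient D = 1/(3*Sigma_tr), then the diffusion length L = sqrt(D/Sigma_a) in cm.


D = 1 / (3 * Sigma_tr) = 1 / (3 * 1.102) = 0.3024803 cm
L = sqrt(D / Sigma_a)
L = sqrt(0.3024803 / 0.0946)
L = 1.7881 cm

1.7881


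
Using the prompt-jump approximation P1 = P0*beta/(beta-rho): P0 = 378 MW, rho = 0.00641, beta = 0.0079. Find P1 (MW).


P1/P0 = beta / (beta - rho)
P1/P0 = 0.0079 / (0.0079 - 0.00641) = 5.302013
P1 = 378 * 5.302013 = 2004.2 MW

2004.2


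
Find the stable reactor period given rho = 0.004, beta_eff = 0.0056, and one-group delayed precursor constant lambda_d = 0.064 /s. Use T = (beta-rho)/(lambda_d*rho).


T = (beta - rho) / (lambda_d * rho)
T = (0.0056 - 0.004) / (0.064 * 0.004)
T = 6.2500 s

6.2500


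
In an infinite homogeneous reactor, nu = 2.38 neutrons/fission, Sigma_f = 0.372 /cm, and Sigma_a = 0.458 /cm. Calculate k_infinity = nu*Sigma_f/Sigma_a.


k_inf = nu * Sigma_f / Sigma_a
k_inf = 2.38 * 0.372 / 0.458
k_inf = 1.9331

1.9331


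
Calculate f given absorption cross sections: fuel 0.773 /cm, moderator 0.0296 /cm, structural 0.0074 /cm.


f = Sigma_a_fuel / (Sigma_a_fuel + Sigma_a_mod + Sigma_a_other)
f = 0.773 / (0.773 + 0.0296 + 0.0074)
f = 0.95432

0.95432


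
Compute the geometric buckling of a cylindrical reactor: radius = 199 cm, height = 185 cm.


B^2 = (2.405/R)^2 + (pi/H)^2
B^2 = (2.405/199)^2 + (pi/185)^2
B^2 = 4.3443e-04 /cm^2

4.3443e-04


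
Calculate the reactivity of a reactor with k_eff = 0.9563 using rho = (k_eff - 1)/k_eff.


rho = (k_eff - 1) / k_eff
rho = (0.9563 - 1) / 0.9563
rho = -0.045697

-0.045697


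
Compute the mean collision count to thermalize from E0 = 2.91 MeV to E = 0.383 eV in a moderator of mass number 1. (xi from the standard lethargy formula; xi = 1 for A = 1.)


xi = 1 + (A-1)^2/(2A)*ln((A-1)/(A+1)) = 1 (for A = 1)
n = ln(E0/E) / xi
n = ln(2.91e6 / 0.383) / 1
n = ln(7.597911e+06) / 1 = 15.843

15.843


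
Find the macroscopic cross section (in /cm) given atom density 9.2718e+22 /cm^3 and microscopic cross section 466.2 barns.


Sigma = N * sigma_barns * 1e-24
Sigma = 9.2718e+22 * 466.2 * 1e-24
Sigma = 43.225 /cm

43.225


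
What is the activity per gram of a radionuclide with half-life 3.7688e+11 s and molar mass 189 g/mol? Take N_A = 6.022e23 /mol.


lambda = ln(2) / t_half = ln(2) / 3.7688e+11 = 1.839172e-12 /s
SA = lambda * N_A / M
SA = 1.839172e-12 * 6.022e23 / 189
SA = 5.8600e+09 Bq/g

5.8600e+09


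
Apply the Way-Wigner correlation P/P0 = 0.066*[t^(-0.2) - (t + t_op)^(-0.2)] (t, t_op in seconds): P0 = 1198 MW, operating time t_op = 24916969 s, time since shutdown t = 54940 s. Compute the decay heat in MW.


P/P0 = 0.066 * [t^(-0.2) - (t + t_op)^(-0.2)]
P/P0 = 0.066 * [54940^(-0.2) - (54940 + 24916969)^(-0.2)]
P/P0 = 0.066 * [0.1127255 - 0.03315199] = 0.005251852
P = 1198 * 0.005251852 = 6.2917 MW

6.2917


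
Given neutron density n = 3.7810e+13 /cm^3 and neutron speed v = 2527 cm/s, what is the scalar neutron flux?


phi = n * v
phi = 3.7810e+13 * 2527
phi = 9.5546e+16 /cm^2/s

9.5546e+16


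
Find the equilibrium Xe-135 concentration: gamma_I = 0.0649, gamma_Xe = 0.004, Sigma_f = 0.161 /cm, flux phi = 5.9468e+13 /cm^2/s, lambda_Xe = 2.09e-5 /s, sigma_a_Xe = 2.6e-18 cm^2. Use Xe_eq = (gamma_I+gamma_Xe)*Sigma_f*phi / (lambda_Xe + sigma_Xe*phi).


Xe_eq = (gamma_I + gamma_Xe) * Sigma_f * phi / (lambda_Xe + sigma_Xe * phi)
Numerator = (0.0649 + 0.004) * 0.161 * 5.9468e+13 = 6.596726e+11
Denominator = 2.09e-5 + 2.6e-18 * 5.9468e+13 = 1.755168e-04
Xe_eq = 6.596726e+11 / 1.755168e-04 = 3.7585e+15 /cm^3

3.7585e+15


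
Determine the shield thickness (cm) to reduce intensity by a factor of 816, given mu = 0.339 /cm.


x = ln(factor) / mu
x = ln(816) / 0.339
x = 19.777 cm

19.777


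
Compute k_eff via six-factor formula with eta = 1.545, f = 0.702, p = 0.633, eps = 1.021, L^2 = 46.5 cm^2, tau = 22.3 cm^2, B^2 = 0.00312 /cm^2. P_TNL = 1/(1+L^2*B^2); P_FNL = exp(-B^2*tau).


k_inf = eta*f*p*eps = 1.545*0.702*0.633*1.021 = 0.7009629
P_TNL = 1/(1 + L^2*B^2) = 1/(1 + 46.5*0.00312) = 0.8733014
P_FNL = exp(-B^2*tau) = exp(-0.00312*22.3) = 0.9327892
k_eff = k_inf * P_TNL * P_FNL = 0.7009629 * 0.8733014 * 0.9327892
k_eff = 0.57101

0.57101


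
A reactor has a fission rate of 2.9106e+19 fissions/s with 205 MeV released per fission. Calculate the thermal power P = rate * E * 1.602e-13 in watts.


P = fission_rate * E_MeV * 1.602e-13
P = 2.9106e+19 * 205 * 1.602e-13
P = 9.5587e+08 W

9.5587e+08


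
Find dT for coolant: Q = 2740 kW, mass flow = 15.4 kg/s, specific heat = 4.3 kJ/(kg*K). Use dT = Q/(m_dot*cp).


dT = Q / (m_dot * cp)
dT = 2740 / (15.4 * 4.3)
dT = 41.377 C

41.377


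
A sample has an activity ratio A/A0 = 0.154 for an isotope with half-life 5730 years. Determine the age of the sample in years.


lambda = ln(2) / t_half = ln(2) / 5730 = 1.209681e-04 /yr
t = -ln(A/A0) / lambda
t = -ln(0.154) / 1.209681e-04
t = 15465 yr

15465


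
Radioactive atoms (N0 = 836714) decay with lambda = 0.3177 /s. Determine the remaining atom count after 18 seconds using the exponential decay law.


N = N0 * exp(-lambda * t)
N = 836714 * exp(-0.3177 * 18)
N = 2748.0

2748.0


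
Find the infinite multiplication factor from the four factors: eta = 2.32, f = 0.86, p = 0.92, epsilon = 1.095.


k_inf = eta * f * p * epsilon
k_inf = 2.32 * 0.86 * 0.92 * 1.095
k_inf = 2.0100

2.0100


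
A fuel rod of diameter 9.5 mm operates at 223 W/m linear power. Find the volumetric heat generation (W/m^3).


r = D / 2 / 1000 = 9.5 / 2 / 1000 = 0.00475 m
q''' = q' / (pi * r^2)
q''' = 223 / (pi * 0.00475^2)
q''' = 3.1461e+06 W/m^3

3.1461e+06


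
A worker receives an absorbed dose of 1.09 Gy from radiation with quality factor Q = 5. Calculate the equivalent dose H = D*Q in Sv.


H = D * Q
H = 1.09 * 5
H = 5.4500 Sv

5.4500


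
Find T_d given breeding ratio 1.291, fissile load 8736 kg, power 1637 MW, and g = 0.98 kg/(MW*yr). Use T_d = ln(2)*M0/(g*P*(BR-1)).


Breeding gain G = BR - 1 = 1.291 - 1 = 0.291
Fissile production rate = g * P * G = 0.98 * 1637 * 0.291 = 466.83966 kg/yr
T_d = ln(2) * M0 / (g * P * G)
T_d = ln(2) * 8736 / 466.83966 = 12.971 yr

12.971


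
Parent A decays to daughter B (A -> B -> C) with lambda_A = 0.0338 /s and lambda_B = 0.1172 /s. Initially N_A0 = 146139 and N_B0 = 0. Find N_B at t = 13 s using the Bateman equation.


N_B(t) = lambda_A * N_A0 / (lambda_B - lambda_A) * [exp(-lambda_A*t) - exp(-lambda_B*t)]
exp(-0.0338*13) = 0.6444230; exp(-0.1172*13) = 0.2179259
N_B = 0.0338 * 146139 / (0.1172 - 0.0338) * (0.6444230 - 0.2179259)
N_B = 25260

25260


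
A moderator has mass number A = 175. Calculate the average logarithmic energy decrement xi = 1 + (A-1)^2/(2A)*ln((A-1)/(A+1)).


xi = 1 + (A-1)^2/(2A) * ln((A-1)/(A+1))
xi = 1 + (175-1)^2/(2*175) * ln((175-1)/(175 +1))
xi = 0.011385

0.011385


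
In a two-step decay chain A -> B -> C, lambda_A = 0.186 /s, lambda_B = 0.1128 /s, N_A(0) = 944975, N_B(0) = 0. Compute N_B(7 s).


N_B(t) = lambda_A * N_A0 / (lambda_B - lambda_A) * [exp(-lambda_A*t) - exp(-lambda_B*t)]
exp(-0.186*7) = 0.2719873; exp(-0.1128*7) = 0.4540264
N_B = 0.186 * 944975 / (0.1128 - 0.186) * (0.2719873 - 0.4540264)
N_B = 437106

437106


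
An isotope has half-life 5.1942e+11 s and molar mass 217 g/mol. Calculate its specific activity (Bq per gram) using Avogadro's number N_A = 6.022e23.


lambda = ln(2) / t_half = ln(2) / 5.1942e+11 = 1.334464e-12 /s
SA = lambda * N_A / M
SA = 1.334464e-12 * 6.022e23 / 217
SA = 3.7033e+09 Bq/g

3.7033e+09


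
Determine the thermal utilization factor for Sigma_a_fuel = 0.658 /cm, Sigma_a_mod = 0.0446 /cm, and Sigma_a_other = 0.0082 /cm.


f = Sigma_a_fuel / (Sigma_a_fuel + Sigma_a_mod + Sigma_a_other)
f = 0.658 / (0.658 + 0.0446 + 0.0082)
f = 0.92572

0.92572


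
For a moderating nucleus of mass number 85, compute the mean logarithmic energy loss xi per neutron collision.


xi = 1 + (A-1)^2/(2A) * ln((A-1)/(A+1))
xi = 1 + (85-1)^2/(2*85) * ln((85-1)/(85 +1))
xi = 0.023346

0.023346


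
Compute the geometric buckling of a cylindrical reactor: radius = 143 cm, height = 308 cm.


B^2 = (2.405/R)^2 + (pi/H)^2
B^2 = (2.405/143)^2 + (pi/308)^2
B^2 = 3.8689e-04 /cm^2

3.8689e-04


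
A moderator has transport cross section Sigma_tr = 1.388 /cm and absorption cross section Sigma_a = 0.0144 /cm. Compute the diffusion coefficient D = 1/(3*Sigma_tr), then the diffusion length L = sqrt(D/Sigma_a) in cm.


D = 1 / (3 * Sigma_tr) = 1 / (3 * 1.388) = 0.2401537 cm
L = sqrt(D / Sigma_a)
L = sqrt(0.2401537 / 0.0144)
L = 4.0838 cm

4.0838


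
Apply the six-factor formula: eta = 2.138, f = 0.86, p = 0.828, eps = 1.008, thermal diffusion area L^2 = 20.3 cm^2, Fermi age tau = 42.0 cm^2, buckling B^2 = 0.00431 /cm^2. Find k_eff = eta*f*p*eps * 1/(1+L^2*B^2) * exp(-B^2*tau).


k_inf = eta*f*p*eps = 2.138*0.86*0.828*1.008 = 1.534606
P_TNL = 1/(1 + L^2*B^2) = 1/(1 + 20.3*0.00431) = 0.9195461
P_FNL = exp(-B^2*tau) = exp(-0.00431*42.0) = 0.8344187
k_eff = k_inf * P_TNL * P_FNL = 1.534606 * 0.9195461 * 0.8344187
k_eff = 1.1775

1.1775


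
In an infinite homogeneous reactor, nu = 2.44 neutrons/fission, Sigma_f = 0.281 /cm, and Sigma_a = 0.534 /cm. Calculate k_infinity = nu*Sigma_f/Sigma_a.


k_inf = nu * Sigma_f / Sigma_a
k_inf = 2.44 * 0.281 / 0.534
k_inf = 1.2840

1.2840


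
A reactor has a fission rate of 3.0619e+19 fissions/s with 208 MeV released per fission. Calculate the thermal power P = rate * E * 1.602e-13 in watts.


P = fission_rate * E_MeV * 1.602e-13
P = 3.0619e+19 * 208 * 1.602e-13
P = 1.0203e+09 W

1.0203e+09


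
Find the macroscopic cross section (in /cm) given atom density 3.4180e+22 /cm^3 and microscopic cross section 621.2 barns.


Sigma = N * sigma_barns * 1e-24
Sigma = 3.4180e+22 * 621.2 * 1e-24
Sigma = 21.233 /cm

21.233


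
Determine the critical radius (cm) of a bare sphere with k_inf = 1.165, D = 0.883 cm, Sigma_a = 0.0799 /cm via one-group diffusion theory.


L^2 = D / Sigma_a = 0.883 / 0.0799 = 11.05131 cm^2
B_m^2 = (k_inf - 1) / L^2 = (1.165 - 1) / 11.05131 = 0.01493036 /cm^2
For a bare sphere: B_g = pi/R, so R_c = pi / sqrt(B_m^2)
R_c = pi / sqrt(0.01493036) = 25.711 cm

25.711


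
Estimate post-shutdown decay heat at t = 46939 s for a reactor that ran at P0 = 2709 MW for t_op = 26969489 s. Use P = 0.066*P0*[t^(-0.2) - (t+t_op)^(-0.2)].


P/P0 = 0.066 * [t^(-0.2) - (t + t_op)^(-0.2)]
P/P0 = 0.066 * [46939^(-0.2) - (46939 + 26969489)^(-0.2)]
P/P0 = 0.066 * [0.1163304 - 0.03263431] = 0.005523942
P = 2709 * 0.005523942 = 14.964 MW

14.964


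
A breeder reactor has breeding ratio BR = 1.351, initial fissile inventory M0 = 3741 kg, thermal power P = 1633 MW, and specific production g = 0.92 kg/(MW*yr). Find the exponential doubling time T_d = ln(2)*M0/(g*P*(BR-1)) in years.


Breeding gain G = BR - 1 = 1.351 - 1 = 0.351
Fissile production rate = g * P * G = 0.92 * 1633 * 0.351 = 527.32836 kg/yr
T_d = ln(2) * M0 / (g * P * G)
T_d = ln(2) * 3741 / 527.32836 = 4.9174 yr

4.9174


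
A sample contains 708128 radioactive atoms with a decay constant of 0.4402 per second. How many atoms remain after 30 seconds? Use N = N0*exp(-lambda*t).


N = N0 * exp(-lambda * t)
N = 708128 * exp(-0.4402 * 30)
N = 1.3026

1.3026


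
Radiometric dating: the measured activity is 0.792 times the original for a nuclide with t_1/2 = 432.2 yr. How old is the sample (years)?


lambda = ln(2) / t_half = ln(2) / 432.2 = 0.001603765 /yr
t = -ln(A/A0) / lambda
t = -ln(0.792) / 0.001603765
t = 145.40 yr

145.40


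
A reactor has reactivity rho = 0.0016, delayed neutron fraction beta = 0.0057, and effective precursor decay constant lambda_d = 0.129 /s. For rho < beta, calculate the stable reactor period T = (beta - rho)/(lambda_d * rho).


T = (beta - rho) / (lambda_d * rho)
T = (0.0057 - 0.0016) / (0.129 * 0.0016)
T = 19.864 s

19.864


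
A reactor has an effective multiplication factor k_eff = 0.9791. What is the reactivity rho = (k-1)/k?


rho = (k_eff - 1) / k_eff
rho = (0.9791 - 1) / 0.9791
rho = -0.021346

-0.021346


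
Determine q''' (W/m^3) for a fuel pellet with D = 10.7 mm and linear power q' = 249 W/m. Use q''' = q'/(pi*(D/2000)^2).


r = D / 2 / 1000 = 10.7 / 2 / 1000 = 0.00535 m
q''' = q' / (pi * r^2)
q''' = 249 / (pi * 0.00535^2)
q''' = 2.7691e+06 W/m^3

2.7691e+06


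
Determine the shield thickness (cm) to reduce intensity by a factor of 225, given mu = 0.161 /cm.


x = ln(factor) / mu
x = ln(225) / 0.161
x = 33.640 cm

33.640


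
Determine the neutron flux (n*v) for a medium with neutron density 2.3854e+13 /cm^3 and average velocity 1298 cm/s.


phi = n * v
phi = 2.3854e+13 * 1298
phi = 3.0962e+16 /cm^2/s

3.0962e+16


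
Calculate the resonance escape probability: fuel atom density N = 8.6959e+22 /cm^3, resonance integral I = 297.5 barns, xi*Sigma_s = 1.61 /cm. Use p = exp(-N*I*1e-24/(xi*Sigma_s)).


p = exp(-N * I * 1e-24 / (xi*Sigma_s))
p = exp(-8.6959e+22 * 297.5 * 1e-24 / 1.61)
p = 1.0508e-07

1.0508e-07


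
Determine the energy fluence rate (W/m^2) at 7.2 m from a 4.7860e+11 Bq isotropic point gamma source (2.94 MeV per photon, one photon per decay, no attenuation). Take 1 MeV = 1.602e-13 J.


psi = A * E * 1.602e-13 / (4*pi*r^2)
psi = 4.7860e+11 * 2.94 * 1.602e-13 / (4*pi*7.2^2)
psi = 3.4603e-04 W/m^2

3.4603e-04


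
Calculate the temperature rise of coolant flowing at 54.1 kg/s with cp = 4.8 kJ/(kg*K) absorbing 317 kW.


dT = Q / (m_dot * cp)
dT = 317 / (54.1 * 4.8)
dT = 1.2207 C

1.2207


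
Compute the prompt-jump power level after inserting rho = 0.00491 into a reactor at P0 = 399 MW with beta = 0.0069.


P1/P0 = beta / (beta - rho)
P1/P0 = 0.0069 / (0.0069 - 0.00491) = 3.467337
P1 = 399 * 3.467337 = 1383.5 MW

1383.5


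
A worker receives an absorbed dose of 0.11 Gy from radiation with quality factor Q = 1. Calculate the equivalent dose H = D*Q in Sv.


H = D * Q
H = 0.11 * 1
H = 0.11000 Sv

0.11000


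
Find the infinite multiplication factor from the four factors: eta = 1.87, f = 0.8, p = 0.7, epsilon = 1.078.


k_inf = eta * f * p * epsilon
k_inf = 1.87 * 0.8 * 0.7 * 1.078
k_inf = 1.1289

1.1289


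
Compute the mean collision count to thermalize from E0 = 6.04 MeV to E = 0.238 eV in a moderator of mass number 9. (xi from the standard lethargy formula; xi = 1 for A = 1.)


xi = 1 + (A-1)^2/(2A)*ln((A-1)/(A+1)) = 0.2066007 (for A = 9)
n = ln(E0/E) / xi
n = ln(6.04e6 / 0.238) / 0.2066007
n = ln(2.537815e+07) / 0.2066007 = 82.523

82.523


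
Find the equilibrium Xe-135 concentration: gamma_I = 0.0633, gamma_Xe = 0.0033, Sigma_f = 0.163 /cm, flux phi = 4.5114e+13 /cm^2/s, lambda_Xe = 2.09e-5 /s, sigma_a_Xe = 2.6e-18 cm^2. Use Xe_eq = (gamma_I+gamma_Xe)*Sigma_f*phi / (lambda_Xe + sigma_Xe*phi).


Xe_eq = (gamma_I + gamma_Xe) * Sigma_f * phi / (lambda_Xe + sigma_Xe * phi)
Numerator = (0.0633 + 0.0033) * 0.163 * 4.5114e+13 = 4.897486e+11
Denominator = 2.09e-5 + 2.6e-18 * 4.5114e+13 = 1.381964e-04
Xe_eq = 4.897486e+11 / 1.381964e-04 = 3.5439e+15 /cm^3

3.5439e+15


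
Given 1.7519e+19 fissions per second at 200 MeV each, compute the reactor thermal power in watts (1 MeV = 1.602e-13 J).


P = fission_rate * E_MeV * 1.602e-13
P = 1.7519e+19 * 200 * 1.602e-13
P = 5.6131e+08 W

5.6131e+08


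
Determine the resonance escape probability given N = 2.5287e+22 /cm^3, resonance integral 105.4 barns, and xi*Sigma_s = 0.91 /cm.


p = exp(-N * I * 1e-24 / (xi*Sigma_s))
p = exp(-2.5287e+22 * 105.4 * 1e-24 / 0.91)
p = 0.053459

0.053459


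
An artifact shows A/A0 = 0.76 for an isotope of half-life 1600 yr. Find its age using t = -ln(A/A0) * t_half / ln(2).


lambda = ln(2) / t_half = ln(2) / 1600 = 4.332170e-04 /yr
t = -ln(A/A0) / lambda
t = -ln(0.76) / 4.332170e-04
t = 633.49 yr

633.49


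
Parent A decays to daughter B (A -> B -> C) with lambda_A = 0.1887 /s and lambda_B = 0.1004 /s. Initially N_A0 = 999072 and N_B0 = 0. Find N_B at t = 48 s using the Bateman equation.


N_B(t) = lambda_A * N_A0 / (lambda_B - lambda_A) * [exp(-lambda_A*t) - exp(-lambda_B*t)]
exp(-0.1887*48) = 1.165022e-04; exp(-0.1004*48) = 0.008073243
N_B = 0.1887 * 999072 / (0.1004 - 0.1887) * (1.165022e-04 - 0.008073243)
N_B = 16988

16988


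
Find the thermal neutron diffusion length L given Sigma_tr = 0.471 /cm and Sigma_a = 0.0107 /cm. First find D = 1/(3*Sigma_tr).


D = 1 / (3 * Sigma_tr) = 1 / (3 * 0.471) = 0.7077141 cm
L = sqrt(D / Sigma_a)
L = sqrt(0.7077141 / 0.0107)
L = 8.1327 cm

8.1327


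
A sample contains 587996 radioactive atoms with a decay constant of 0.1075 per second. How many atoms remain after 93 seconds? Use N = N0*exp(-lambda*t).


N = N0 * exp(-lambda * t)
N = 587996 * exp(-0.1075 * 93)
N = 26.762

26.762


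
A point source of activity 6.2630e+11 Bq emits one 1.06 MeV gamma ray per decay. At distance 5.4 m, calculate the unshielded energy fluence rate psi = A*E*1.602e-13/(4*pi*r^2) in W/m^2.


psi = A * E * 1.602e-13 / (4*pi*r^2)
psi = 6.2630e+11 * 1.06 * 1.602e-13 / (4*pi*5.4^2)
psi = 2.9024e-04 W/m^2

2.9024e-04


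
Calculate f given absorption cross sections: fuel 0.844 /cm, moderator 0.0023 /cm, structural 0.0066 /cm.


f = Sigma_a_fuel / (Sigma_a_fuel + Sigma_a_mod + Sigma_a_other)
f = 0.844 / (0.844 + 0.0023 + 0.0066)
f = 0.98957

0.98957


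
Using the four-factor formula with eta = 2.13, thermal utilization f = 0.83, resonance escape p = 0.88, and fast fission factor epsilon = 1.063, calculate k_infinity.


k_inf = eta * f * p * epsilon
k_inf = 2.13 * 0.83 * 0.88 * 1.063
k_inf = 1.6538

1.6538


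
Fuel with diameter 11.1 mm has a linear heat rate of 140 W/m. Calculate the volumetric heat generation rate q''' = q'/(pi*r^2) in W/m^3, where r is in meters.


r = D / 2 / 1000 = 11.1 / 2 / 1000 = 0.00555 m
q''' = q' / (pi * r^2)
q''' = 140 / (pi * 0.00555^2)
q''' = 1.4467e+06 W/m^3

1.4467e+06


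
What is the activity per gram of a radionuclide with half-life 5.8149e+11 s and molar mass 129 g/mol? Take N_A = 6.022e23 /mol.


lambda = ln(2) / t_half = ln(2) / 5.8149e+11 = 1.192019e-12 /s
SA = lambda * N_A / M
SA = 1.192019e-12 * 6.022e23 / 129
SA = 5.5646e+09 Bq/g

5.5646e+09


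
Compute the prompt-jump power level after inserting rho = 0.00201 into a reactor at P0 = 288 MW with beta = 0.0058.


P1/P0 = beta / (beta - rho)
P1/P0 = 0.0058 / (0.0058 - 0.00201) = 1.530343
P1 = 288 * 1.530343 = 440.74 MW

440.74


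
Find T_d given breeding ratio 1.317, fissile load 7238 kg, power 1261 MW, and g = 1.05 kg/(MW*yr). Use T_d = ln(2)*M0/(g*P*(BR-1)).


Breeding gain G = BR - 1 = 1.317 - 1 = 0.317
Fissile production rate = g * P * G = 1.05 * 1261 * 0.317 = 419.72385 kg/yr
T_d = ln(2) * M0 / (g * P * G)
T_d = ln(2) * 7238 / 419.72385 = 11.953 yr

11.953


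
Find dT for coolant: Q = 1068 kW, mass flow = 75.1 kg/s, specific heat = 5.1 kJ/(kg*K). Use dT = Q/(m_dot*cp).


dT = Q / (m_dot * cp)
dT = 1068 / (75.1 * 5.1)
dT = 2.7884 C

2.7884


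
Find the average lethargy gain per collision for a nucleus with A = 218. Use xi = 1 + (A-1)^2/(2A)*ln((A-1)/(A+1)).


xi = 1 + (A-1)^2/(2A) * ln((A-1)/(A+1))
xi = 1 + (218-1)^2/(2*218) * ln((218-1)/(218 +1))
xi = 0.0091463

0.0091463


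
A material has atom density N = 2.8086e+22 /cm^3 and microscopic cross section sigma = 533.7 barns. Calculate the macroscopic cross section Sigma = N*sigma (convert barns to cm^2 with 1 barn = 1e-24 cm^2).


Sigma = N * sigma_barns * 1e-24
Sigma = 2.8086e+22 * 533.7 * 1e-24
Sigma = 14.989 /cm

14.989


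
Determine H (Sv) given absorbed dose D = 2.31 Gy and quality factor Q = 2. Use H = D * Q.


H = D * Q
H = 2.31 * 2
H = 4.6200 Sv

4.6200


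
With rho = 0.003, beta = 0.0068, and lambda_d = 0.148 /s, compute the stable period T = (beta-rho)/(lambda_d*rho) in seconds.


T = (beta - rho) / (lambda_d * rho)
T = (0.0068 - 0.003) / (0.148 * 0.003)
T = 8.5586 s

8.5586


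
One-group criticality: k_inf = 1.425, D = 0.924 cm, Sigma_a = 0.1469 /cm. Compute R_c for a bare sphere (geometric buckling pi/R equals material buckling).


L^2 = D / Sigma_a = 0.924 / 0.1469 = 6.289993 cm^2
B_m^2 = (k_inf - 1) / L^2 = (1.425 - 1) / 6.289993 = 0.06756764 /cm^2
For a bare sphere: B_g = pi/R, so R_c = pi / sqrt(B_m^2)
R_c = pi / sqrt(0.06756764) = 12.086 cm

12.086


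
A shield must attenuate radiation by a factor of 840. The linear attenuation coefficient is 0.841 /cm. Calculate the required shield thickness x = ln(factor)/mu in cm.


x = ln(factor) / mu
x = ln(840) / 0.841
x = 8.0064 cm

8.0064


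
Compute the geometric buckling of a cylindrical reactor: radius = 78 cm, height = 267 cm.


B^2 = (2.405/R)^2 + (pi/H)^2
B^2 = (2.405/78)^2 + (pi/267)^2
B^2 = 0.0010891 /cm^2

0.0010891


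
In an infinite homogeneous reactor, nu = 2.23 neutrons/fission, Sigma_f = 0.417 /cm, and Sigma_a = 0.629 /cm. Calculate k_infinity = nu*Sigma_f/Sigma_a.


k_inf = nu * Sigma_f / Sigma_a
k_inf = 2.23 * 0.417 / 0.629
k_inf = 1.4784

1.4784


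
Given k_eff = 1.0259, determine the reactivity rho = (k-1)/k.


rho = (k_eff - 1) / k_eff
rho = (1.0259 - 1) / 1.0259
rho = 0.025246

0.025246


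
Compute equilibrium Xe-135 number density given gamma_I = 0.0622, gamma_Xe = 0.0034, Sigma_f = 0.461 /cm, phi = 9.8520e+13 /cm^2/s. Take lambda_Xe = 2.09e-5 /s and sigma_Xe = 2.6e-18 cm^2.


Xe_eq = (gamma_I + gamma_Xe) * Sigma_f * phi / (lambda_Xe + sigma_Xe * phi)
Numerator = (0.0622 + 0.0034) * 0.461 * 9.8520e+13 = 2.979402e+12
Denominator = 2.09e-5 + 2.6e-18 * 9.8520e+13 = 2.770520e-04
Xe_eq = 2.979402e+12 / 2.770520e-04 = 1.0754e+16 /cm^3

1.0754e+16


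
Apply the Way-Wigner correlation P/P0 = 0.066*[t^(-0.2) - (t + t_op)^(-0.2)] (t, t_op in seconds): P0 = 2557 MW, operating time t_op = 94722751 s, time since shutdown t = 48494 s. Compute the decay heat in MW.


P/P0 = 0.066 * [t^(-0.2) - (t + t_op)^(-0.2)]
P/P0 = 0.066 * [48494^(-0.2) - (48494 + 94722751)^(-0.2)]
P/P0 = 0.066 * [0.1155746 - 0.02539012] = 0.005952176
P = 2557 * 0.005952176 = 15.220 MW

15.220


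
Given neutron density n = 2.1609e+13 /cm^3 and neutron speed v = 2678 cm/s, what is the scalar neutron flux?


phi = n * v
phi = 2.1609e+13 * 2678
phi = 5.7869e+16 /cm^2/s

5.7869e+16


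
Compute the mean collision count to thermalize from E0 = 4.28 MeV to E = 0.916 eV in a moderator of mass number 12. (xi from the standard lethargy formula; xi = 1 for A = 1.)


xi = 1 + (A-1)^2/(2A)*ln((A-1)/(A+1)) = 0.1577690 (for A = 12)
n = ln(E0/E) / xi
n = ln(4.28e6 / 0.916) / 0.1577690
n = ln(4.672489e+06) / 0.1577690 = 97.340

97.340


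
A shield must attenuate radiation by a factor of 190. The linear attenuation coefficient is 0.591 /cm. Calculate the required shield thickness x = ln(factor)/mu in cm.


x = ln(factor) / mu
x = ln(190) / 0.591
x = 8.8782 cm

8.8782


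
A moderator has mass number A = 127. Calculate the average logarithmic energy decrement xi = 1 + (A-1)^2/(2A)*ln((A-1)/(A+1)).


xi = 1 + (A-1)^2/(2A) * ln((A-1)/(A+1))
xi = 1 + (127-1)^2/(2*127) * ln((127-1)/(127 +1))
xi = 0.015666

0.015666


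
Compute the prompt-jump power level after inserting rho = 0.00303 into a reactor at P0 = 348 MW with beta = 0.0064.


P1/P0 = beta / (beta - rho)
P1/P0 = 0.0064 / (0.0064 - 0.00303) = 1.899110
P1 = 348 * 1.899110 = 660.89 MW

660.89


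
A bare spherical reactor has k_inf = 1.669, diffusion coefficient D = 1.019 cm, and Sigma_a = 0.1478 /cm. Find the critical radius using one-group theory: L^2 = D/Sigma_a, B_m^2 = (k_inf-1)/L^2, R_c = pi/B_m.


L^2 = D / Sigma_a = 1.019 / 0.1478 = 6.894452 cm^2
B_m^2 = (k_inf - 1) / L^2 = (1.669 - 1) / 6.894452 = 0.09703454 /cm^2
For a bare sphere: B_g = pi/R, so R_c = pi / sqrt(B_m^2)
R_c = pi / sqrt(0.09703454) = 10.085 cm

10.085


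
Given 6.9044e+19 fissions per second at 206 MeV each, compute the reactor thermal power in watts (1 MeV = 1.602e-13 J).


P = fission_rate * E_MeV * 1.602e-13
P = 6.9044e+19 * 206 * 1.602e-13
P = 2.2785e+09 W

2.2785e+09


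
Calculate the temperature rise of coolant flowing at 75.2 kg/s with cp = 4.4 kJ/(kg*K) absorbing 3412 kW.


dT = Q / (m_dot * cp)
dT = 3412 / (75.2 * 4.4)
dT = 10.312 C

10.312


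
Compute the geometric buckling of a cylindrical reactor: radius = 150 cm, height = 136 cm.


B^2 = (2.405/R)^2 + (pi/H)^2
B^2 = (2.405/150)^2 + (pi/136)^2
B^2 = 7.9068e-04 /cm^2

7.9068e-04


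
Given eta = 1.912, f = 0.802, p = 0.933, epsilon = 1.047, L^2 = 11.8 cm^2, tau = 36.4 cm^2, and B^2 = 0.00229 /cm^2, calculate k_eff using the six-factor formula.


k_inf = eta*f*p*eps = 1.912*0.802*0.933*1.047 = 1.497927
P_TNL = 1/(1 + L^2*B^2) = 1/(1 + 11.8*0.00229) = 0.9736890
P_FNL = exp(-B^2*tau) = exp(-0.00229*36.4) = 0.9200236
k_eff = k_inf * P_TNL * P_FNL = 1.497927 * 0.9736890 * 0.9200236
k_eff = 1.3419

1.3419


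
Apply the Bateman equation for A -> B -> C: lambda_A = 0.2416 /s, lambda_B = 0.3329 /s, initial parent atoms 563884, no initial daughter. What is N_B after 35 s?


N_B(t) = lambda_A * N_A0 / (lambda_B - lambda_A) * [exp(-lambda_A*t) - exp(-lambda_B*t)]
exp(-0.2416*35) = 2.126209e-04; exp(-0.3329*35) = 8.705984e-06
N_B = 0.2416 * 563884 / (0.3329 - 0.2416) * (2.126209e-04 - 8.705984e-06)
N_B = 304.27

304.27


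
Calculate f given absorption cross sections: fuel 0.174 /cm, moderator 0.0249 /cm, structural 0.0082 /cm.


f = Sigma_a_fuel / (Sigma_a_fuel + Sigma_a_mod + Sigma_a_other)
f = 0.174 / (0.174 + 0.0249 + 0.0082)
f = 0.84017

0.84017


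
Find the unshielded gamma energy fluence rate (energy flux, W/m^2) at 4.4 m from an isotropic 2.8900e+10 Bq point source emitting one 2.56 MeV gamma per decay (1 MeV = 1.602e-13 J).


psi = A * E * 1.602e-13 / (4*pi*r^2)
psi = 2.8900e+10 * 2.56 * 1.602e-13 / (4*pi*4.4^2)
psi = 4.8718e-05 W/m^2

4.8718e-05


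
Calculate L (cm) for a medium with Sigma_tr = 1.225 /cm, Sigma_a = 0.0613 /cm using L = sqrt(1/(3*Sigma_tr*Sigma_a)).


D = 1 / (3 * Sigma_tr) = 1 / (3 * 1.225) = 0.2721088 cm
L = sqrt(D / Sigma_a)
L = sqrt(0.2721088 / 0.0613)
L = 2.1069 cm

2.1069


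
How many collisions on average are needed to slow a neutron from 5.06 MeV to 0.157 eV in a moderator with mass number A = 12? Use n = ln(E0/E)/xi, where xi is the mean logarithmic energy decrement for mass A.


xi = 1 + (A-1)^2/(2A)*ln((A-1)/(A+1)) = 0.1577690 (for A = 12)
n = ln(E0/E) / xi
n = ln(5.06e6 / 0.157) / 0.1577690
n = ln(3.222930e+07) / 0.1577690 = 109.58

109.58


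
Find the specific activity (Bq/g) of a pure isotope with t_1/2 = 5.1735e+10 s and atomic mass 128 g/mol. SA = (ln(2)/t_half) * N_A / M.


lambda = ln(2) / t_half = ln(2) / 5.1735e+10 = 1.339803e-11 /s
SA = lambda * N_A / M
SA = 1.339803e-11 * 6.022e23 / 128
SA = 6.3034e+10 Bq/g

6.3034e+10


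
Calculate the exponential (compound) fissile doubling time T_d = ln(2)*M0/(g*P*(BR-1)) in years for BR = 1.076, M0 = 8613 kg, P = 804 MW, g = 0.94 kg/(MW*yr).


Breeding gain G = BR - 1 = 1.076 - 1 = 0.076
Fissile production rate = g * P * G = 0.94 * 804 * 0.076 = 57.43776 kg/yr
T_d = ln(2) * M0 / (g * P * G)
T_d = ln(2) * 8613 / 57.43776 = 103.94 yr

103.94


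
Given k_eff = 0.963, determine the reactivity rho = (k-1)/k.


rho = (k_eff - 1) / k_eff
rho = (0.963 - 1) / 0.963
rho = -0.038422

-0.038422


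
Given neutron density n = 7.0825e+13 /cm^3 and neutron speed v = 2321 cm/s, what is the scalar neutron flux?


phi = n * v
phi = 7.0825e+13 * 2321
phi = 1.6438e+17 /cm^2/s

1.6438e+17


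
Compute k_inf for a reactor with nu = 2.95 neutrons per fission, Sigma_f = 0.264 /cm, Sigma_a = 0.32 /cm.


k_inf = nu * Sigma_f / Sigma_a
k_inf = 2.95 * 0.264 / 0.32
k_inf = 2.4338

2.4338


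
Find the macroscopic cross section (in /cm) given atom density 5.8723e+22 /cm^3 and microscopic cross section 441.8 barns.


Sigma = N * sigma_barns * 1e-24
Sigma = 5.8723e+22 * 441.8 * 1e-24
Sigma = 25.944 /cm

25.944


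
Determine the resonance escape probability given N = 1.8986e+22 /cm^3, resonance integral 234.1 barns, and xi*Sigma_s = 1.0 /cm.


p = exp(-N * I * 1e-24 / (xi*Sigma_s))
p = exp(-1.8986e+22 * 234.1 * 1e-24 / 1.0)
p = 0.011742

0.011742


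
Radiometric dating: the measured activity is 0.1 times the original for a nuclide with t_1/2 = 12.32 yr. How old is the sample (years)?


lambda = ln(2) / t_half = ln(2) / 12.32 = 0.05626195 /yr
t = -ln(A/A0) / lambda
t = -ln(0.1) / 0.05626195
t = 40.926 yr

40.926


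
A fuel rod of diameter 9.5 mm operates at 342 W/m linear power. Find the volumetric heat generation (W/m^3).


r = D / 2 / 1000 = 9.5 / 2 / 1000 = 0.00475 m
q''' = q' / (pi * r^2)
q''' = 342 / (pi * 0.00475^2)
q''' = 4.8249e+06 W/m^3

4.8249e+06


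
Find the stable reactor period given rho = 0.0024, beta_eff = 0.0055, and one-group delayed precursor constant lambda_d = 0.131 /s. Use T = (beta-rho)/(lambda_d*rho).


T = (beta - rho) / (lambda_d * rho)
T = (0.0055 - 0.0024) / (0.131 * 0.0024)
T = 9.8601 s

9.8601


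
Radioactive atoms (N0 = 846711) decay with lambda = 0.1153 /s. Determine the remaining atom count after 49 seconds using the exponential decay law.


N = N0 * exp(-lambda * t)
N = 846711 * exp(-0.1153 * 49)
N = 2979.2

2979.2


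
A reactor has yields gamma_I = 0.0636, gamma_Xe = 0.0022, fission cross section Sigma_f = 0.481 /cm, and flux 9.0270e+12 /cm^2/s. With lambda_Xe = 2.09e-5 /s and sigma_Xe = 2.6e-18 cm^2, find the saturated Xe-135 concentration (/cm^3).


Xe_eq = (gamma_I + gamma_Xe) * Sigma_f * phi / (lambda_Xe + sigma_Xe * phi)
Numerator = (0.0636 + 0.0022) * 0.481 * 9.0270e+12 = 2.857027e+11
Denominator = 2.09e-5 + 2.6e-18 * 9.0270e+12 = 4.437020e-05
Xe_eq = 2.857027e+11 / 4.437020e-05 = 6.4391e+15 /cm^3

6.4391e+15


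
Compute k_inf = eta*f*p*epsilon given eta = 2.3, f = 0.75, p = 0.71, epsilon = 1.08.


k_inf = eta * f * p * epsilon
k_inf = 2.3 * 0.75 * 0.71 * 1.08
k_inf = 1.3227

1.3227


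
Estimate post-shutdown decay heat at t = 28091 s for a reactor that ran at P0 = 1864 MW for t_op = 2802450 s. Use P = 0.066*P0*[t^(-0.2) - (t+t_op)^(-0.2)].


P/P0 = 0.066 * [t^(-0.2) - (t + t_op)^(-0.2)]
P/P0 = 0.066 * [28091^(-0.2) - (28091 + 2802450)^(-0.2)]
P/P0 = 0.066 * [0.1289100 - 0.05124200] = 0.005126088
P = 1864 * 0.005126088 = 9.5550 MW

9.5550


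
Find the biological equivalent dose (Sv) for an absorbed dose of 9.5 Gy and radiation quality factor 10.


H = D * Q
H = 9.5 * 10
H = 95.000 Sv

95.000


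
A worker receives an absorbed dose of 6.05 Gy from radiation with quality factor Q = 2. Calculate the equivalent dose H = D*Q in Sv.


H = D * Q
H = 6.05 * 2
H = 12.100 Sv

12.100


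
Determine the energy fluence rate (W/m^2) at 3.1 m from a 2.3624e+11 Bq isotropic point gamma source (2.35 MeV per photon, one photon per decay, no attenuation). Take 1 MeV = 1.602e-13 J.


psi = A * E * 1.602e-13 / (4*pi*r^2)
psi = 2.3624e+11 * 2.35 * 1.602e-13 / (4*pi*3.1^2)
psi = 7.3646e-04 W/m^2

7.3646e-04


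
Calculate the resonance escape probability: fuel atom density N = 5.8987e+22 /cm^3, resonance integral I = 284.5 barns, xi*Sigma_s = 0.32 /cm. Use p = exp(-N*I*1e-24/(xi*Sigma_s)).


p = exp(-N * I * 1e-24 / (xi*Sigma_s))
p = exp(-5.8987e+22 * 284.5 * 1e-24 / 0.32)
p = 1.6759e-23

1.6759e-23


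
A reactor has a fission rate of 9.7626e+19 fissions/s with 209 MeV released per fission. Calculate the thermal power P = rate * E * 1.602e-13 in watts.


P = fission_rate * E_MeV * 1.602e-13
P = 9.7626e+19 * 209 * 1.602e-13
P = 3.2687e+09 W

3.2687e+09


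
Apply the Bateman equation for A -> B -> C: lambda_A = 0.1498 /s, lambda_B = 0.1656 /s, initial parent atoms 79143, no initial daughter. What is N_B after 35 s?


N_B(t) = lambda_A * N_A0 / (lambda_B - lambda_A) * [exp(-lambda_A*t) - exp(-lambda_B*t)]
exp(-0.1498*35) = 0.005284380; exp(-0.1656*35) = 0.003039689
N_B = 0.1498 * 79143 / (0.1656 - 0.1498) * (0.005284380 - 0.003039689)
N_B = 1684.3

1684.3


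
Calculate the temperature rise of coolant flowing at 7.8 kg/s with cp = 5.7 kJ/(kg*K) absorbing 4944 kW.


dT = Q / (m_dot * cp)
dT = 4944 / (7.8 * 5.7)
dT = 111.20 C

111.20


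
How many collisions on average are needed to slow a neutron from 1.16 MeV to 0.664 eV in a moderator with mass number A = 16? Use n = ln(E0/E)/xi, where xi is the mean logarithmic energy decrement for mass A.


xi = 1 + (A-1)^2/(2A)*ln((A-1)/(A+1)) = 0.1199467 (for A = 16)
n = ln(E0/E) / xi
n = ln(1.16e6 / 0.664) / 0.1199467
n = ln(1.746988e+06) / 0.1199467 = 119.83

119.83


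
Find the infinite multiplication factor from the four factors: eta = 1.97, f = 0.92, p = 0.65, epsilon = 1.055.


k_inf = eta * f * p * epsilon
k_inf = 1.97 * 0.92 * 0.65 * 1.055
k_inf = 1.2429

1.2429


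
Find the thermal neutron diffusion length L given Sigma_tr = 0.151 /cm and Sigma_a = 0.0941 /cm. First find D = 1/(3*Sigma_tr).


D = 1 / (3 * Sigma_tr) = 1 / (3 * 0.151) = 2.207506 cm
L = sqrt(D / Sigma_a)
L = sqrt(2.207506 / 0.0941)
L = 4.8435 cm

4.8435


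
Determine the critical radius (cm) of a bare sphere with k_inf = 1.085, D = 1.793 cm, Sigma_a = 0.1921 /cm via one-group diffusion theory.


L^2 = D / Sigma_a = 1.793 / 0.1921 = 9.333680 cm^2
B_m^2 = (k_inf - 1) / L^2 = (1.085 - 1) / 9.333680 = 0.009106805 /cm^2
For a bare sphere: B_g = pi/R, so R_c = pi / sqrt(B_m^2)
R_c = pi / sqrt(0.009106805) = 32.921 cm

32.921


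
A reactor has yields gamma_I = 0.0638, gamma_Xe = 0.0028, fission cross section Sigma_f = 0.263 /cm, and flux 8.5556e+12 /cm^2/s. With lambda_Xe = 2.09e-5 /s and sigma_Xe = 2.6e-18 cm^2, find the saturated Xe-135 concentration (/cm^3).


Xe_eq = (gamma_I + gamma_Xe) * Sigma_f * phi / (lambda_Xe + sigma_Xe * phi)
Numerator = (0.0638 + 0.0028) * 0.263 * 8.5556e+12 = 1.498582e+11
Denominator = 2.09e-5 + 2.6e-18 * 8.5556e+12 = 4.314456e-05
Xe_eq = 1.498582e+11 / 4.314456e-05 = 3.4734e+15 /cm^3

3.4734e+15


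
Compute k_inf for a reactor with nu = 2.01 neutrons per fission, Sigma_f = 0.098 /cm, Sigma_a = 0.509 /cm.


k_inf = nu * Sigma_f / Sigma_a
k_inf = 2.01 * 0.098 / 0.509
k_inf = 0.38699

0.38699


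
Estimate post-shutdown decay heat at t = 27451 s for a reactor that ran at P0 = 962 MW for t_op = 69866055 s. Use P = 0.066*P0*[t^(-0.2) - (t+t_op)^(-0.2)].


P/P0 = 0.066 * [t^(-0.2) - (t + t_op)^(-0.2)]
P/P0 = 0.066 * [27451^(-0.2) - (27451 + 69866055)^(-0.2)]
P/P0 = 0.066 * [0.1295055 - 0.02698439] = 0.006766393
P = 962 * 0.006766393 = 6.5093 MW

6.5093
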